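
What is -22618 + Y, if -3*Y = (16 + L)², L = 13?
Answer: -68695/3 ≈ -22898.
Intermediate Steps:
Y = -841/3 (Y = -(16 + 13)²/3 = -⅓*29² = -⅓*841 = -841/3 ≈ -280.33)
-22618 + Y = -22618 - 841/3 = -68695/3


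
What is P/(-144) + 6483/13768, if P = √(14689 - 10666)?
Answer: 6483/13768 - √447/48 ≈ 0.030408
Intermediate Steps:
P = 3*√447 (P = √4023 = 3*√447 ≈ 63.427)
P/(-144) + 6483/13768 = (3*√447)/(-144) + 6483/13768 = (3*√447)*(-1/144) + 6483*(1/13768) = -√447/48 + 6483/13768 = 6483/13768 - √447/48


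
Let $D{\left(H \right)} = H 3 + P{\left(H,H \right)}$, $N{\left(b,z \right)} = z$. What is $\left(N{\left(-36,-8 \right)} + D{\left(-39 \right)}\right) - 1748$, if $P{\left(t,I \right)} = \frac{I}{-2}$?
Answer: $- \frac{3707}{2} \approx -1853.5$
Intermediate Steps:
$P{\left(t,I \right)} = - \frac{I}{2}$ ($P{\left(t,I \right)} = I \left(- \frac{1}{2}\right) = - \frac{I}{2}$)
$D{\left(H \right)} = \frac{5 H}{2}$ ($D{\left(H \right)} = H 3 - \frac{H}{2} = 3 H - \frac{H}{2} = \frac{5 H}{2}$)
$\left(N{\left(-36,-8 \right)} + D{\left(-39 \right)}\right) - 1748 = \left(-8 + \frac{5}{2} \left(-39\right)\right) - 1748 = \left(-8 - \frac{195}{2}\right) - 1748 = - \frac{211}{2} - 1748 = - \frac{3707}{2}$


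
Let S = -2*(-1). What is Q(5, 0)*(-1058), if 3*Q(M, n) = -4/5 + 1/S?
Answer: 529/5 ≈ 105.80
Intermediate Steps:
S = 2
Q(M, n) = -1/10 (Q(M, n) = (-4/5 + 1/2)/3 = (1/3)*(-3/10) = -1/10)
Q(5, 0)*(-1058) = -1/10*(-1058) = 529/5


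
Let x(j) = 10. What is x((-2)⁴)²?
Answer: 100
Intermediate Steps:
x((-2)⁴)² = 10² = 100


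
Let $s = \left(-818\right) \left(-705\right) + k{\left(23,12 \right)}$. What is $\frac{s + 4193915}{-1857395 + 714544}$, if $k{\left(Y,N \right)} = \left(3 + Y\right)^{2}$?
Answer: $- \frac{4771281}{1142851} \approx -4.1749$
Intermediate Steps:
$s = 577366$ ($s = \left(-818\right) \left(-705\right) + \left(3 + 23\right)^{2} = 576690 + 26^{2} = 576690 + 676 = 577366$)
$\frac{s + 4193915}{-1857395 + 714544} = \frac{577366 + 4193915}{-1857395 + 714544} = \frac{4771281}{-1142851} = 4771281 \left(- \frac{1}{1142851}\right) = - \frac{4771281}{1142851}$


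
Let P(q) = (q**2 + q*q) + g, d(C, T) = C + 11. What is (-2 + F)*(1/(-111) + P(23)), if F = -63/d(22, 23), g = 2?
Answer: -5059337/1221 ≈ -4143.6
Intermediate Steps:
d(C, T) = 11 + C
P(q) = 2 + 2*q**2 (P(q) = (q**2 + q*q) + 2 = (q**2 + q**2) + 2 = 2*q**2 + 2 = 2 + 2*q**2)
F = -21/11 (F = -63/(11 + 22) = -63/33 = -63*1/33 = -21/11 ≈ -1.9091)
(-2 + F)*(1/(-111) + P(23)) = (-2 - 21/11)*(1/(-111) + (2 + 2*23**2)) = -43*(-1/111 + (2 + 2*529))/11 = -43*(-1/111 + (2 + 1058))/11 = -43*(-1/111 + 1060)/11 = -43/11*117659/111 = -5059337/1221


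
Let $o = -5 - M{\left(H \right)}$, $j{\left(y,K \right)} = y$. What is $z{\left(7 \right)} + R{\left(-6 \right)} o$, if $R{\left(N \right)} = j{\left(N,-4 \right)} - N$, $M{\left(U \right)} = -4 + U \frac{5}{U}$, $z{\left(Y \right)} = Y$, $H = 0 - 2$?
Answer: $7$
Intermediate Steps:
$H = -2$ ($H = 0 - 2 = -2$)
$M{\left(U \right)} = 1$ ($M{\left(U \right)} = -4 + 5 = 1$)
$o = -6$ ($o = -5 - 1 = -6$)
$R{\left(N \right)} = 0$ ($R{\left(N \right)} = N - N = 0$)
$z{\left(7 \right)} + R{\left(-6 \right)} o = 7 + 0 \left(-6\right) = 7 + 0 = 7$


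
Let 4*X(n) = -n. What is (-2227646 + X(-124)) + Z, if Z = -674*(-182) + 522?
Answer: -2104425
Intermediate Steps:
Z = 123190 (Z = 122668 + 522 = 123190)
X(n) = -n/4 (X(n) = (-n)/4 = -n/4)
(-2227646 + X(-124)) + Z = (-2227646 - 1/4*(-124)) + 123190 = (-2227646 + 31) + 123190 = -2227615 + 123190 = -2104425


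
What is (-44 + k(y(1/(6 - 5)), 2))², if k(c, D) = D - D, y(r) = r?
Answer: 1936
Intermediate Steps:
k(c, D) = 0
(-44 + k(y(1/(6 - 5)), 2))² = (-44 + 0)² = (-44)² = 1936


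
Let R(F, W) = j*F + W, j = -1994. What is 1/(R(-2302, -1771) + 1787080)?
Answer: 1/6375497 ≈ 1.5685e-7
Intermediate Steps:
R(F, W) = W - 1994*F (R(F, W) = -1994*F + W = W - 1994*F)
1/(R(-2302, -1771) + 1787080) = 1/((-1771 - 1994*(-2302)) + 1787080) = 1/((-1771 + 4590188) + 1787080) = 1/(4588417 + 1787080) = 1/6375497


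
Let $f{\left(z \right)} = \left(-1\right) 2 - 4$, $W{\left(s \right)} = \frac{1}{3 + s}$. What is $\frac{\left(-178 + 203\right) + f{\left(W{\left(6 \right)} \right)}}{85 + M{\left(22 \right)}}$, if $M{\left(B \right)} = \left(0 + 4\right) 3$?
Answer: $\frac{19}{97} \approx 0.19588$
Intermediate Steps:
$M{\left(B \right)} = 12$ ($M{\left(B \right)} = 4 \cdot 3 = 12$)
$f{\left(z \right)} = -6$ ($f{\left(z \right)} = -2 - 4 = -6$)
$\frac{\left(-178 + 203\right) + f{\left(W{\left(6 \right)} \right)}}{85 + M{\left(22 \right)}} = \frac{\left(-178 + 203\right) - 6}{85 + 12} = \frac{25 - 6}{97} = 19 \cdot \frac{1}{97} = \frac{19}{97}$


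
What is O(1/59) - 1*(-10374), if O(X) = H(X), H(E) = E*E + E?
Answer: 36111954/3481 ≈ 10374.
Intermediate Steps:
H(E) = E + E² (H(E) = E² + E = E + E²)
O(X) = X*(1 + X)
O(1/59) - 1*(-10374) = (1 + 1/59)/59 - 1*(-10374) = (1 + 1/59)/59 + 10374 = (1/59)*(60/59) + 10374 = 60/3481 + 10374 = 36111954/3481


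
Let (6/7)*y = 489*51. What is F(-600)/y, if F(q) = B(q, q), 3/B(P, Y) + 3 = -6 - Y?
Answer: 2/11463627 ≈ 1.7446e-7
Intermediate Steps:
B(P, Y) = 3/(-9 - Y) (B(P, Y) = 3/(-3 + (-6 - Y)) = 3/(-9 - Y))
F(q) = -3/(9 + q)
y = 58191/2 (y = 7*(489*51)/6 = (7/6)*24939 = 58191/2 ≈ 29096.)
F(-600)/y = (-3/(9 - 600))/(58191/2) = -3/(-591)*(2/58191) = -3*(-1/591)*(2/58191) = (1/197)*(2/58191) = 2/11463627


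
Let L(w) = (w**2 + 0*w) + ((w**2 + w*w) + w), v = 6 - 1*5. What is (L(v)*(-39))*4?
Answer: -624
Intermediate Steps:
v = 1 (v = 6 - 5 = 1)
L(w) = w + 3*w**2 (L(w) = (w**2 + 0) + ((w**2 + w**2) + w) = w**2 + (2*w**2 + w) = w**2 + (w + 2*w**2) = w + 3*w**2)
(L(v)*(-39))*4 = ((1*(1 + 3*1))*(-39))*4 = ((1*(1 + 3))*(-39))*4 = ((1*4)*(-39))*4 = (4*(-39))*4 = -156*4 = -624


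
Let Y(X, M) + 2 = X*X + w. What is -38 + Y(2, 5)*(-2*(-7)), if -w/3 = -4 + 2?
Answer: 74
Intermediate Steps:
w = 6 (w = -3*(-4 + 2) = -3*(-2) = 6)
Y(X, M) = 4 + X² (Y(X, M) = -2 + (X*X + 6) = -2 + (X² + 6) = -2 + (6 + X²) = 4 + X²)
-38 + Y(2, 5)*(-2*(-7)) = -38 + (4 + 2²)*(-2*(-7)) = -38 + (4 + 4)*14 = -38 + 8*14 = -38 + 112 = 74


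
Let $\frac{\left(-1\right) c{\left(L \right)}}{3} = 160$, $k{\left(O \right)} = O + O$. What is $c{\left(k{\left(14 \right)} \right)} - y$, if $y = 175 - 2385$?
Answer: $1730$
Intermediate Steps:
$k{\left(O \right)} = 2 O$
$c{\left(L \right)} = -480$ ($c{\left(L \right)} = \left(-3\right) 160 = -480$)
$y = -2210$ ($y = 175 - 2385 = -2210$)
$c{\left(k{\left(14 \right)} \right)} - y = -480 - -2210 = -480 + 2210 = 1730$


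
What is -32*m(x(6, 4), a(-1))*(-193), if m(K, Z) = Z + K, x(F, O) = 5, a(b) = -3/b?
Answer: 49408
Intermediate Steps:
m(K, Z) = K + Z
-32*m(x(6, 4), a(-1))*(-193) = -32*(5 - 3/(-1))*(-193) = -32*(5 - 3*(-1))*(-193) = -32*(5 + 3)*(-193) = -32*8*(-193) = -256*(-193) = 49408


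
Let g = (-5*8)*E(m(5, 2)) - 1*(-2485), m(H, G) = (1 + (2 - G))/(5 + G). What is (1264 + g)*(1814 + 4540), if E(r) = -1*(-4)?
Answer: 22804506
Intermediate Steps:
m(H, G) = (3 - G)/(5 + G)
E(r) = 4
g = 2325 (g = -5*8*4 - 1*(-2485) = -40*4 + 2485 = -160 + 2485 = 2325)
(1264 + g)*(1814 + 4540) = (1264 + 2325)*(1814 + 4540) = 3589*6354 = 22804506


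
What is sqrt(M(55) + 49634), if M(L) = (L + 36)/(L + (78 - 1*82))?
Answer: 5*sqrt(5164107)/51 ≈ 222.79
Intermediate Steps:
M(L) = (36 + L)/(-4 + L) (M(L) = (36 + L)/(L + (78 - 82)) = (36 + L)/(L - 4) = (36 + L)/(-4 + L))
sqrt(M(55) + 49634) = sqrt((36 + 55)/(-4 + 55) + 49634) = sqrt(91/51 + 49634) = sqrt(2531425/51) = 5*sqrt(5164107)/51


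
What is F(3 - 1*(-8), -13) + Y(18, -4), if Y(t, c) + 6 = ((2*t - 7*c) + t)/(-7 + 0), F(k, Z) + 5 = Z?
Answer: -250/7 ≈ -35.714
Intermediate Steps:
F(k, Z) = -5 + Z
Y(t, c) = -6 + c - 3*t/7 (Y(t, c) = -6 + ((2*t - 7*c) + t)/(-7 + 0) = -6 + ((-7*c + 2*t) + t)/(-7) = -6 + (-7*c + 3*t)*(-⅐) = -6 + (c - 3*t/7) = -6 + c - 3*t/7)
F(3 - 1*(-8), -13) + Y(18, -4) = (-5 - 13) + (-6 - 4 - 3/7*18) = -18 + (-6 - 4 - 54/7) = -18 - 124/7 = -250/7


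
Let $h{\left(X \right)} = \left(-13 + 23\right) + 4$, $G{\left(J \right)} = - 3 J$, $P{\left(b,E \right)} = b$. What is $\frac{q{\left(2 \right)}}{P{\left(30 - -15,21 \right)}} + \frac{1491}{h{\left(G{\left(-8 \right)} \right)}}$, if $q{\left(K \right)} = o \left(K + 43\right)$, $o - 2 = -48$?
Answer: $\frac{121}{2} \approx 60.5$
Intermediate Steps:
$o = -46$ ($o = 2 - 48 = -46$)
$h{\left(X \right)} = 14$ ($h{\left(X \right)} = 10 + 4 = 14$)
$q{\left(K \right)} = -1978 - 46 K$ ($q{\left(K \right)} = - 46 \left(K + 43\right) = - 46 \left(43 + K\right) = -1978 - 46 K$)
$\frac{q{\left(2 \right)}}{P{\left(30 - -15,21 \right)}} + \frac{1491}{h{\left(G{\left(-8 \right)} \right)}} = \frac{-1978 - 92}{30 - -15} + \frac{1491}{14} = \frac{-1978 - 92}{30 + 15} + 1491 \cdot \frac{1}{14} = - \frac{2070}{45} + \frac{213}{2} = \left(-2070\right) \frac{1}{45} + \frac{213}{2} = -46 + \frac{213}{2} = \frac{121}{2}$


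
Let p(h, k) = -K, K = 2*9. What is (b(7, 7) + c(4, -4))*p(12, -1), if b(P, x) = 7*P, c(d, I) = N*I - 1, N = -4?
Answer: -1152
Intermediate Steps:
K = 18
p(h, k) = -18 (p(h, k) = -1*18 = -18)
c(d, I) = -1 - 4*I (c(d, I) = -4*I - 1 = -1 - 4*I)
(b(7, 7) + c(4, -4))*p(12, -1) = (7*7 + (-1 - 4*(-4)))*(-18) = (49 + (-1 + 16))*(-18) = (49 + 15)*(-18) = 64*(-18) = -1152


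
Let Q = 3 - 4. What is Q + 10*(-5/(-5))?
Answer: 9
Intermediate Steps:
Q = -1
Q + 10*(-5/(-5)) = -1 + 10*(-5/(-5)) = -1 + 10*(-5*(-⅕)) = -1 + 10*1 = -1 + 10 = 9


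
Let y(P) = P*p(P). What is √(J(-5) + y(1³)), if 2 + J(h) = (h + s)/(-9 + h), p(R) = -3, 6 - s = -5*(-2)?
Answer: I*√854/14 ≈ 2.0874*I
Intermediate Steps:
s = -4 (s = 6 - (-5)*(-2) = 6 - 1*10 = 6 - 10 = -4)
y(P) = -3*P (y(P) = P*(-3) = -3*P)
J(h) = -2 + (-4 + h)/(-9 + h) (J(h) = -2 + (h - 4)/(-9 + h) = -2 + (-4 + h)/(-9 + h))
√(J(-5) + y(1³)) = √((14 - 1*(-5))/(-9 - 5) - 3*1³) = √((14 + 5)/(-14) - 3*1) = √(-1/14*19 - 3) = √(-19/14 - 3) = √(-61/14) = I*√854/14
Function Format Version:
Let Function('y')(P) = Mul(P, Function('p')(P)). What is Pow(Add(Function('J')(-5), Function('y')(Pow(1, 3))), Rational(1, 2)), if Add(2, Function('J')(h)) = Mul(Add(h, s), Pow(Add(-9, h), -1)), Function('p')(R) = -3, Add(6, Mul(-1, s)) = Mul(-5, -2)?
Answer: Mul(Rational(1, 14), I, Pow(854, Rational(1, 2))) ≈ Mul(2.0874, I)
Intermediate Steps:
s = -4 (s = Add(6, Mul(-1, Mul(-5, -2))) = Add(6, Mul(-1, 10)) = Add(6, -10) = -4)
Function('y')(P) = Mul(-3, P) (Function('y')(P) = Mul(P, -3) = Mul(-3, P))
Function('J')(h) = Add(-2, Mul(Pow(Add(-9, h), -1), Add(-4, h))) (Function('J')(h) = Add(-2, Mul(Add(h, -4), Pow(Add(-9, h), -1))) = Add(-2, Mul(Add(-4, h), Pow(Add(-9, h), -1))) = Add(-2, Mul(Pow(Add(-9, h), -1), Add(-4, h))))
Pow(Add(Function('J')(-5), Function('y')(Pow(1, 3))), Rational(1, 2)) = Pow(Add(Mul(Pow(Add(-9, -5), -1), Add(14, Mul(-1, -5))), Mul(-3, Pow(1, 3))), Rational(1, 2)) = Pow(Add(Mul(Pow(-14, -1), Add(14, 5)), Mul(-3, 1)), Rational(1, 2)) = Pow(Add(Mul(Rational(-1, 14), 19), -3), Rational(1, 2)) = Pow(Add(Rational(-19, 14), -3), Rational(1, 2)) = Pow(Rational(-61, 14), Rational(1, 2)) = Mul(Rational(1, 14), I, Pow(854, Rational(1, 2)))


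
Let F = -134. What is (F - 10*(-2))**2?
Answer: 12996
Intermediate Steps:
(F - 10*(-2))**2 = (-134 - 10*(-2))**2 = (-134 + 20)**2 = (-114)**2 = 12996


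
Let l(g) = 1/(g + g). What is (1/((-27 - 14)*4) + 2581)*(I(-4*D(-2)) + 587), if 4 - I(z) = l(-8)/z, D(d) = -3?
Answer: 48031191859/31488 ≈ 1.5254e+6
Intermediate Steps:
l(g) = 1/(2*g)
I(z) = 4 + 1/(16*z) (I(z) = 4 - (½)/(-8)/z = 4 - (½)*(-⅛)/z = 4 - (-1)/(16*z) = 4 + 1/(16*z))
(1/((-27 - 14)*4) + 2581)*(I(-4*D(-2)) + 587) = (1/((-27 - 14)*4) + 2581)*((4 + 1/(16*((-4*(-3))))) + 587) = (1/(-41*4) + 2581)*((4 + (1/16)/12) + 587) = (1/(-164) + 2581)*((4 + (1/16)*(1/12)) + 587) = (-1/164 + 2581)*((4 + 1/192) + 587) = 423283*(769/192 + 587)/164 = (423283/164)*(113473/192) = 48031191859/31488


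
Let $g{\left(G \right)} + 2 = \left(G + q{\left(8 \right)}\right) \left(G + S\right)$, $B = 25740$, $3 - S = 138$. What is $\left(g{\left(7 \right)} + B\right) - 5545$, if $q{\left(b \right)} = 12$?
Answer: $17761$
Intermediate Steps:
$S = -135$ ($S = 3 - 138 = -135$)
$g{\left(G \right)} = -2 + \left(-135 + G\right) \left(12 + G\right)$ ($g{\left(G \right)} = -2 + \left(G + 12\right) \left(G - 135\right) = -2 + \left(12 + G\right) \left(-135 + G\right) = -2 + \left(-135 + G\right) \left(12 + G\right)$)
$\left(g{\left(7 \right)} + B\right) - 5545 = \left(\left(-1622 + 7^{2} - 861\right) + 25740\right) - 5545 = \left(\left(-1622 + 49 - 861\right) + 25740\right) + \left(-13011 + 7466\right) = \left(-2434 + 25740\right) - 5545 = 23306 - 5545 = 17761$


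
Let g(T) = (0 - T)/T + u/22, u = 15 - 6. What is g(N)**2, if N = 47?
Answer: 169/484 ≈ 0.34917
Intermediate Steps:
u = 9
g(T) = -13/22 (g(T) = (0 - T)/T + 9/22 = (-T)/T + 9*(1/22) = -1 + 9/22 = -13/22)
g(N)**2 = (-13/22)**2 = 169/484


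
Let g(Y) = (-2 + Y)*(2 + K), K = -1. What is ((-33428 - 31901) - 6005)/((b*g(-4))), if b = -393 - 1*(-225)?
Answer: -3963/56 ≈ -70.768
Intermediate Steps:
g(Y) = -2 + Y (g(Y) = (-2 + Y)*(2 - 1) = (-2 + Y)*1 = -2 + Y)
b = -168 (b = -393 + 225 = -168)
((-33428 - 31901) - 6005)/((b*g(-4))) = ((-33428 - 31901) - 6005)/((-168*(-2 - 4))) = (-65329 - 6005)/((-168*(-6))) = -71334/1008 = -71334*1/1008 = -3963/56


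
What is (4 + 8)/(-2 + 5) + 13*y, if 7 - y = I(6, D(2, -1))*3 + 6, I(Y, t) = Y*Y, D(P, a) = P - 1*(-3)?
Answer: -1387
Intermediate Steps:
D(P, a) = 3 + P (D(P, a) = P + 3 = 3 + P)
I(Y, t) = Y**2
y = -107 (y = 7 - (6**2*3 + 6) = 7 - (36*3 + 6) = 7 - (108 + 6) = 7 - 1*114 = 7 - 114 = -107)
(4 + 8)/(-2 + 5) + 13*y = (4 + 8)/(-2 + 5) + 13*(-107) = 12/3 - 1391 = 12*(1/3) - 1391 = 4 - 1391 = -1387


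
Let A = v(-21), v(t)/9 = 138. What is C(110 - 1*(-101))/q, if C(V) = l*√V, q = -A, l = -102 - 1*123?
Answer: 25*√211/138 ≈ 2.6315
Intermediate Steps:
v(t) = 1242 (v(t) = 9*138 = 1242)
l = -225 (l = -102 - 123 = -225)
A = 1242
q = -1242 (q = -1*1242 = -1242)
C(V) = -225*√V
C(110 - 1*(-101))/q = -225*√(110 - 1*(-101))/(-1242) = -225*√(110 + 101)*(-1/1242) = -225*√211*(-1/1242) = 25*√211/138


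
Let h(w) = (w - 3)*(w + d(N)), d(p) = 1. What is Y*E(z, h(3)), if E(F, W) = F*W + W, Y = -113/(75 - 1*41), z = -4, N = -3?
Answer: 0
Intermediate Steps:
h(w) = (1 + w)*(-3 + w) (h(w) = (w - 3)*(w + 1) = (-3 + w)*(1 + w) = (1 + w)*(-3 + w))
Y = -113/34 (Y = -113/(75 - 41) = -113/34 ≈ -3.3235)
E(F, W) = W + F*W
Y*E(z, h(3)) = -113*(-3 + 3² - 2*3)*(1 - 4)/34 = -113*(-3 + 9 - 6)*(-3)/34 = -0*(-3) = -113/34*0 = 0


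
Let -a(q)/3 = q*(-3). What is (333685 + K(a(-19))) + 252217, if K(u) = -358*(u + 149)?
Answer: 593778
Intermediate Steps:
a(q) = 9*q (a(q) = -3*q*(-3) = -(-9)*q = 9*q)
K(u) = -53342 - 358*u (K(u) = -358*(149 + u) = -53342 - 358*u)
(333685 + K(a(-19))) + 252217 = (333685 + (-53342 - 3222*(-19))) + 252217 = (333685 + (-53342 - 358*(-171))) + 252217 = (333685 + (-53342 + 61218)) + 252217 = (333685 + 7876) + 252217 = 341561 + 252217 = 593778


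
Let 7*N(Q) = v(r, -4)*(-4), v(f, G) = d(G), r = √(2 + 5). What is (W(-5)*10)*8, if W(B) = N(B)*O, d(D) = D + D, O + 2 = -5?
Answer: -2560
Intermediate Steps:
O = -7 (O = -2 - 5 = -7)
r = √7 ≈ 2.6458
d(D) = 2*D
v(f, G) = 2*G
N(Q) = 32/7 (N(Q) = ((2*(-4))*(-4))/7 = (-8*(-4))/7 = (⅐)*32 = 32/7)
W(B) = -32 (W(B) = (32/7)*(-7) = -32)
(W(-5)*10)*8 = -32*10*8 = -320*8 = -2560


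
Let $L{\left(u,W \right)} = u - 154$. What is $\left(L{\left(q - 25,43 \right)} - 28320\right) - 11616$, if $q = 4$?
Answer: $-40111$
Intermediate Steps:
$L{\left(u,W \right)} = -154 + u$
$\left(L{\left(q - 25,43 \right)} - 28320\right) - 11616 = \left(\left(-154 + \left(4 - 25\right)\right) - 28320\right) - 11616 = \left(\left(-154 - 21\right) - 28320\right) - 11616 = \left(-175 - 28320\right) - 11616 = -28495 - 11616 = -40111$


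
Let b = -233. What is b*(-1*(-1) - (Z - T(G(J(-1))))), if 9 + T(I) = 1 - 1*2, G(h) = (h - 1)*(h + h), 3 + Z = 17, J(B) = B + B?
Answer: 5359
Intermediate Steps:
J(B) = 2*B
Z = 14 (Z = -3 + 17 = 14)
G(h) = 2*h*(-1 + h) (G(h) = (-1 + h)*(2*h) = 2*h*(-1 + h))
T(I) = -10 (T(I) = -9 + (1 - 1*2) = -9 + (1 - 2) = -9 - 1 = -10)
b*(-1*(-1) - (Z - T(G(J(-1))))) = -233*(-1*(-1) - (14 - 1*(-10))) = -233*(1 - (14 + 10)) = -233*(1 - 1*24) = -233*(1 - 24) = -233*(-23) = 5359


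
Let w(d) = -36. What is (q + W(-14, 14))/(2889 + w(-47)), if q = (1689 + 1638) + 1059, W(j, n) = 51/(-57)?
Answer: 83317/54207 ≈ 1.5370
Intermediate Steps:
W(j, n) = -17/19 (W(j, n) = 51*(-1/57) = -17/19)
q = 4386 (q = 3327 + 1059 = 4386)
(q + W(-14, 14))/(2889 + w(-47)) = (4386 - 17/19)/(2889 - 36) = (83317/19)/2853 = (83317/19)*(1/2853) = 83317/54207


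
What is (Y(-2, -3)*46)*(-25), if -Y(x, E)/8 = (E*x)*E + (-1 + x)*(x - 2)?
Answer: -55200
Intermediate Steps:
Y(x, E) = -8*x*E**2 - 8*(-1 + x)*(-2 + x) (Y(x, E) = -8*((E*x)*E + (-1 + x)*(x - 2)) = -8*(x*E**2 + (-1 + x)*(-2 + x)) = -8*x*E**2 - 8*(-1 + x)*(-2 + x))
(Y(-2, -3)*46)*(-25) = ((-16 - 8*(-2)**2 + 24*(-2) - 8*(-2)*(-3)**2)*46)*(-25) = ((-16 - 8*4 - 48 - 8*(-2)*9)*46)*(-25) = ((-16 - 32 - 48 + 144)*46)*(-25) = (48*46)*(-25) = 2208*(-25) = -55200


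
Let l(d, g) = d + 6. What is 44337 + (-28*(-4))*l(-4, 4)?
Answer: 44561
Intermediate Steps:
l(d, g) = 6 + d
44337 + (-28*(-4))*l(-4, 4) = 44337 + (-28*(-4))*(6 - 4) = 44337 + 112*2 = 44337 + 224 = 44561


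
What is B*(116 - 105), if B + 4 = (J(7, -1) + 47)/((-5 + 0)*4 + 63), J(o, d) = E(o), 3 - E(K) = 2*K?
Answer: -1496/43 ≈ -34.791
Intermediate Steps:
E(K) = 3 - 2*K
J(o, d) = 3 - 2*o
B = -136/43 (B = -4 + ((3 - 2*7) + 47)/((-5 + 0)*4 + 63) = -4 + ((3 - 14) + 47)/(-5*4 + 63) = -4 + (-11 + 47)/(-20 + 63) = -4 + 36/43 = -136/43 ≈ -3.1628)
B*(116 - 105) = -136*(116 - 105)/43 = -136/43*11 = -1496/43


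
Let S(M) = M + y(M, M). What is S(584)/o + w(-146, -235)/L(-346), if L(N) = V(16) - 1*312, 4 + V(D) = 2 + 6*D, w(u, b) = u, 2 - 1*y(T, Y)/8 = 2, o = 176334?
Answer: 6468019/9610203 ≈ 0.67304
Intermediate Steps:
y(T, Y) = 0 (y(T, Y) = 16 - 8*2 = 16 - 16 = 0)
V(D) = -2 + 6*D (V(D) = -4 + (2 + 6*D) = -2 + 6*D)
S(M) = M (S(M) = M + 0 = M)
L(N) = -218 (L(N) = (-2 + 6*16) - 1*312 = (-2 + 96) - 312 = 94 - 312 = -218)
S(584)/o + w(-146, -235)/L(-346) = 584/176334 - 146/(-218) = 584*(1/176334) - 146*(-1/218) = 292/88167 + 73/109 = 6468019/9610203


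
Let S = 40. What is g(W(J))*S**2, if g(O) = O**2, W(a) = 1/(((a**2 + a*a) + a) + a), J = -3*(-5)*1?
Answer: 1/144 ≈ 0.0069444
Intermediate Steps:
J = 15 (J = 15*1 = 15)
W(a) = 1/(2*a + 2*a**2) (W(a) = 1/(((a**2 + a**2) + a) + a) = 1/((2*a**2 + a) + a) = 1/((a + 2*a**2) + a) = 1/(2*a + 2*a**2))
g(W(J))*S**2 = ((1/2)/(15*(1 + 15)))**2*40**2 = ((1/2)*(1/15)/16)**2*1600 = ((1/2)*(1/15)*(1/16))**2*1600 = (1/480)**2*1600 = (1/230400)*1600 = 1/144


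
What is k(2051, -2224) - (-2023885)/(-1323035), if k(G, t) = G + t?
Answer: -46181788/264607 ≈ -174.53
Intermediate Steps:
k(2051, -2224) - (-2023885)/(-1323035) = (2051 - 2224) - (-2023885)/(-1323035) = -173 - (-2023885)*(-1)/1323035 = -173 - 1*404777/264607 = -173 - 404777/264607 = -46181788/264607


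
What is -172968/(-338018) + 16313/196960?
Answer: 19790932457/33288012640 ≈ 0.59454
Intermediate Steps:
-172968/(-338018) + 16313/196960 = -172968*(-1/338018) + 16313*(1/196960) = 86484/169009 + 16313/196960 = 19790932457/33288012640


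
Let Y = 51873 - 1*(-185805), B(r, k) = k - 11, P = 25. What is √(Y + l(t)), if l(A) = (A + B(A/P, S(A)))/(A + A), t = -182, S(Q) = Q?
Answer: √7872880197/182 ≈ 487.52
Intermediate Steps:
B(r, k) = -11 + k
l(A) = (-11 + 2*A)/(2*A) (l(A) = (A + (-11 + A))/(A + A) = (-11 + 2*A)/((2*A)) = (-11 + 2*A)*(1/(2*A)) = (-11 + 2*A)/(2*A))
Y = 237678 (Y = 51873 + 185805 = 237678)
√(Y + l(t)) = √(237678 + (-11/2 - 182)/(-182)) = √(237678 - 1/182*(-375/2)) = √(237678 + 375/364) = √(86515167/364) = √7872880197/182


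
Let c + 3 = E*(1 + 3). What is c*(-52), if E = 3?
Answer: -468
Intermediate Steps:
c = 9 (c = -3 + 3*(1 + 3) = -3 + 3*4 = -3 + 12 = 9)
c*(-52) = 9*(-52) = -468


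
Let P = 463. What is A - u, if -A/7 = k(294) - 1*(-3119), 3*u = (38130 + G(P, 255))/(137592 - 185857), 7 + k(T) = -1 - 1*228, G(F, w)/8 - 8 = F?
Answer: -974021999/48265 ≈ -20181.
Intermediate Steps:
G(F, w) = 64 + 8*F
k(T) = -236 (k(T) = -7 + (-1 - 1*228) = -7 + (-1 - 228) = -7 - 229 = -236)
u = -13966/48265 (u = ((38130 + (64 + 8*463))/(137592 - 185857))/3 = ((38130 + (64 + 3704))/(-48265))/3 = ((38130 + 3768)*(-1/48265))/3 = (41898*(-1/48265))/3 = (⅓)*(-41898/48265) = -13966/48265 ≈ -0.28936)
A = -20181 (A = -7*(-236 - 1*(-3119)) = -7*(-236 + 3119) = -7*2883 = -20181)
A - u = -20181 - 1*(-13966/48265) = -20181 + 13966/48265 = -974021999/48265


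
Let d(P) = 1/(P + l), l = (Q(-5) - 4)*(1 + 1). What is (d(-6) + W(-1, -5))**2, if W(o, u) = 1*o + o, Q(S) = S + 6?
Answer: 625/144 ≈ 4.3403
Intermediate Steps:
Q(S) = 6 + S
W(o, u) = 2*o (W(o, u) = o + o = 2*o)
l = -6 (l = ((6 - 5) - 4)*(1 + 1) = (1 - 4)*2 = -3*2 = -6)
d(P) = 1/(-6 + P) (d(P) = 1/(P - 6) = 1/(-6 + P))
(d(-6) + W(-1, -5))**2 = (1/(-6 - 6) + 2*(-1))**2 = (1/(-12) - 2)**2 = (-1/12 - 2)**2 = (-25/12)**2 = 625/144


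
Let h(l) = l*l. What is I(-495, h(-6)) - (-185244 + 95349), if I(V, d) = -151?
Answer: 89744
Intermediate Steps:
h(l) = l**2
I(-495, h(-6)) - (-185244 + 95349) = -151 - (-185244 + 95349) = -151 - 1*(-89895) = -151 + 89895 = 89744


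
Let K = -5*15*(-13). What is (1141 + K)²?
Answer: 4477456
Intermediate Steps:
K = 975 (K = -75*(-13) = 975)
(1141 + K)² = (1141 + 975)² = 2116² = 4477456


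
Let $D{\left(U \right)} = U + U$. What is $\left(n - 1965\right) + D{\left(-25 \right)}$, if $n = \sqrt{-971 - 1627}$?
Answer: $-2015 + i \sqrt{2598} \approx -2015.0 + 50.971 i$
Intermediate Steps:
$D{\left(U \right)} = 2 U$
$n = i \sqrt{2598}$ ($n = \sqrt{-2598} = i \sqrt{2598} \approx 50.971 i$)
$\left(n - 1965\right) + D{\left(-25 \right)} = \left(i \sqrt{2598} - 1965\right) + 2 \left(-25\right) = \left(-1965 + i \sqrt{2598}\right) - 50 = -2015 + i \sqrt{2598}$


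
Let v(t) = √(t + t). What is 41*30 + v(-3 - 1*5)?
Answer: 1230 + 4*I ≈ 1230.0 + 4.0*I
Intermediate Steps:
v(t) = √2*√t (v(t) = √(2*t) = √2*√t)
41*30 + v(-3 - 1*5) = 41*30 + √2*√(-3 - 1*5) = 1230 + √2*√(-3 - 5) = 1230 + √2*√(-8) = 1230 + √2*(2*I*√2) = 1230 + 4*I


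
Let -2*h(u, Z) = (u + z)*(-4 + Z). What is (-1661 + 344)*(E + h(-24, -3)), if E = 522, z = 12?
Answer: -632160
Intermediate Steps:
h(u, Z) = -(-4 + Z)*(12 + u)/2 (h(u, Z) = -(u + 12)*(-4 + Z)/2 = -(12 + u)*(-4 + Z)/2 = -(-4 + Z)*(12 + u)/2)
(-1661 + 344)*(E + h(-24, -3)) = (-1661 + 344)*(522 + (24 - 6*(-3) + 2*(-24) - 1/2*(-3)*(-24))) = -1317*(522 + (24 + 18 - 48 - 36)) = -1317*(522 - 42) = -1317*480 = -632160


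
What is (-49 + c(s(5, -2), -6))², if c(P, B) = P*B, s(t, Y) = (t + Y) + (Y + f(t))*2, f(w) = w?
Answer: 10609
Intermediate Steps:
s(t, Y) = 3*Y + 3*t (s(t, Y) = (t + Y) + (Y + t)*2 = (Y + t) + (2*Y + 2*t) = 3*Y + 3*t)
c(P, B) = B*P
(-49 + c(s(5, -2), -6))² = (-49 - 6*(3*(-2) + 3*5))² = (-49 - 6*(-6 + 15))² = (-49 - 6*9)² = (-49 - 54)² = (-103)² = 10609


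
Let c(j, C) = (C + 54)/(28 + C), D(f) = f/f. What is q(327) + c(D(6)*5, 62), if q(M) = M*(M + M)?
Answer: 9623668/45 ≈ 2.1386e+5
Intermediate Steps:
D(f) = 1
q(M) = 2*M² (q(M) = M*(2*M) = 2*M²)
c(j, C) = (54 + C)/(28 + C)
q(327) + c(D(6)*5, 62) = 2*327² + (54 + 62)/(28 + 62) = 2*106929 + 116/90 = 213858 + (1/90)*116 = 213858 + 58/45 = 9623668/45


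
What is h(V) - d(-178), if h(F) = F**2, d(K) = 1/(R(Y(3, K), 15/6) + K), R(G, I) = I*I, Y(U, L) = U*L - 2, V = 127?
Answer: 11080627/687 ≈ 16129.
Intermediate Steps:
Y(U, L) = -2 + L*U (Y(U, L) = L*U - 2 = -2 + L*U)
R(G, I) = I**2
d(K) = 1/(25/4 + K) (d(K) = 1/((15/6)**2 + K) = 1/((15*(1/6))**2 + K) = 1/((5/2)**2 + K) = 1/(25/4 + K))
h(V) - d(-178) = 127**2 - 4/(25 + 4*(-178)) = 16129 - 4/(25 - 712) = 16129 - 4/(-687) = 16129 - 4*(-1)/687 = 16129 - 1*(-4/687) = 16129 + 4/687 = 11080627/687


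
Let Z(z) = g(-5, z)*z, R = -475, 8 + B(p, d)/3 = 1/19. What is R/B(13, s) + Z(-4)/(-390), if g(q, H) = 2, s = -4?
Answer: 195743/9815 ≈ 19.943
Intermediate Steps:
B(p, d) = -453/19 (B(p, d) = -24 + 3/19 = -453/19)
Z(z) = 2*z
R/B(13, s) + Z(-4)/(-390) = -475/(-453/19) + (2*(-4))/(-390) = -475*(-19/453) - 8*(-1/390) = 9025/453 + 4/195 = 195743/9815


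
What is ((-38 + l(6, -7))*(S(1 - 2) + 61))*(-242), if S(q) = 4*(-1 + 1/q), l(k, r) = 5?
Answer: 423258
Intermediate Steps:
S(q) = -4 + 4/q
((-38 + l(6, -7))*(S(1 - 2) + 61))*(-242) = ((-38 + 5)*((-4 + 4/(1 - 2)) + 61))*(-242) = -33*((-4 + 4/(-1)) + 61)*(-242) = -33*((-4 + 4*(-1)) + 61)*(-242) = -33*((-4 - 4) + 61)*(-242) = -33*(-8 + 61)*(-242) = -33*53*(-242) = -1749*(-242) = 423258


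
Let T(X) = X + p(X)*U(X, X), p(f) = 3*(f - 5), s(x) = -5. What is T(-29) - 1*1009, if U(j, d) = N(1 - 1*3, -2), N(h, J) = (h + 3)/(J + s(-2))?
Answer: -7164/7 ≈ -1023.4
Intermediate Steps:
N(h, J) = (3 + h)/(-5 + J) (N(h, J) = (h + 3)/(J - 5) = (3 + h)/(-5 + J))
U(j, d) = -1/7 (U(j, d) = (3 + (1 - 1*3))/(-5 - 2) = (3 + (1 - 3))/(-7) = -(3 - 2)/7 = -1/7*1 = -1/7)
p(f) = -15 + 3*f (p(f) = 3*(-5 + f) = -15 + 3*f)
T(X) = 15/7 + 4*X/7 (T(X) = X + (-15 + 3*X)*(-1/7) = X + (15/7 - 3*X/7) = 15/7 + 4*X/7)
T(-29) - 1*1009 = (15/7 + (4/7)*(-29)) - 1*1009 = (15/7 - 116/7) - 1009 = -101/7 - 1009 = -7164/7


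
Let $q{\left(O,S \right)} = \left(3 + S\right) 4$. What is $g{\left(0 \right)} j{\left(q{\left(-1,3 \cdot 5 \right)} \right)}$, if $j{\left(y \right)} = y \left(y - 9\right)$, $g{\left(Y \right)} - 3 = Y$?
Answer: $13608$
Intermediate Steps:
$g{\left(Y \right)} = 3 + Y$
$q{\left(O,S \right)} = 12 + 4 S$
$j{\left(y \right)} = y \left(-9 + y\right)$ ($j{\left(y \right)} = y \left(y - 9\right) = y \left(-9 + y\right)$)
$g{\left(0 \right)} j{\left(q{\left(-1,3 \cdot 5 \right)} \right)} = \left(3 + 0\right) \left(12 + 4 \cdot 3 \cdot 5\right) \left(-9 + \left(12 + 4 \cdot 3 \cdot 5\right)\right) = 3 \left(12 + 4 \cdot 15\right) \left(-9 + \left(12 + 4 \cdot 15\right)\right) = 3 \left(12 + 60\right) \left(-9 + \left(12 + 60\right)\right) = 3 \cdot 72 \left(-9 + 72\right) = 3 \cdot 72 \cdot 63 = 3 \cdot 4536 = 13608$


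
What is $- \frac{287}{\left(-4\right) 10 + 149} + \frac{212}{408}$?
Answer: $- \frac{23497}{11118} \approx -2.1134$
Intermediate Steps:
$- \frac{287}{\left(-4\right) 10 + 149} + \frac{212}{408} = - \frac{287}{-40 + 149} + 212 \cdot \frac{1}{408} = - \frac{287}{109} + \frac{53}{102} = - \frac{23497}{11118}$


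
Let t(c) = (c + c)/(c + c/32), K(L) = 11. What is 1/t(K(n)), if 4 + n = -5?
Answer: 33/64 ≈ 0.51563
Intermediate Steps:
n = -9 (n = -4 - 5 = -9)
t(c) = 64/33 (t(c) = (2*c)/(c + c*(1/32)) = (2*c)/(c + c/32) = (2*c)/((33*c/32)) = (2*c)*(32/(33*c)) = 64/33)
1/t(K(n)) = 1/(64/33) = 33/64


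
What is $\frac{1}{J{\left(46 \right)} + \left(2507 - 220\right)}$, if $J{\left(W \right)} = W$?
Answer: $\frac{1}{2333} \approx 0.00042863$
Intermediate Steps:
$\frac{1}{J{\left(46 \right)} + \left(2507 - 220\right)} = \frac{1}{46 + \left(2507 - 220\right)} = \frac{1}{46 + 2287} = \frac{1}{2333}$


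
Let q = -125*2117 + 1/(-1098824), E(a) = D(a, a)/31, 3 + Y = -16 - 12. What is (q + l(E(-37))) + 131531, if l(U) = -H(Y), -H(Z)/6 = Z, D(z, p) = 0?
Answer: -146451262721/1098824 ≈ -1.3328e+5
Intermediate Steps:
Y = -31 (Y = -3 + (-16 - 12) = -3 - 28 = -31)
H(Z) = -6*Z
E(a) = 0 (E(a) = 0/31 = 0*(1/31) = 0)
l(U) = -186 (l(U) = -(-6)*(-31) = -1*186 = -186)
q = -290776301001/1098824 (q = -264625 - 1/1098824 = -290776301001/1098824 ≈ -2.6463e+5)
(q + l(E(-37))) + 131531 = (-290776301001/1098824 - 186) + 131531 = -290980682265/1098824 + 131531 = -146451262721/1098824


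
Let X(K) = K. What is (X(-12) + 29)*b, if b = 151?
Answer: 2567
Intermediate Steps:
(X(-12) + 29)*b = (-12 + 29)*151 = 17*151 = 2567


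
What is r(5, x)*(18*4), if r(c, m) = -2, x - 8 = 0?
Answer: -144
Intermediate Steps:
x = 8 (x = 8 + 0 = 8)
r(5, x)*(18*4) = -36*4 = -2*72 = -144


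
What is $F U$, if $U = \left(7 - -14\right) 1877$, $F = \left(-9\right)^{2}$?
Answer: $3192777$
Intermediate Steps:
$F = 81$
$U = 39417$ ($U = \left(7 + 14\right) 1877 = 21 \cdot 1877 = 39417$)
$F U = 81 \cdot 39417 = 3192777$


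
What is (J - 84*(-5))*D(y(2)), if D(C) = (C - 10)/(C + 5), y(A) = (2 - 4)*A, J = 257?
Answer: -9478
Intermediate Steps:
y(A) = -2*A
D(C) = (-10 + C)/(5 + C)
(J - 84*(-5))*D(y(2)) = (257 - 84*(-5))*((-10 - 2*2)/(5 - 2*2)) = (257 + 420)*((-10 - 4)/(5 - 4)) = 677*(-14/1) = 677*(1*(-14)) = 677*(-14) = -9478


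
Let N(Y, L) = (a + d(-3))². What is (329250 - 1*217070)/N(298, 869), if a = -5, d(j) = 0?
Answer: 22436/5 ≈ 4487.2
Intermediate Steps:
N(Y, L) = 25 (N(Y, L) = (-5 + 0)² = (-5)² = 25)
(329250 - 1*217070)/N(298, 869) = (329250 - 1*217070)/25 = (329250 - 217070)*(1/25) = 112180*(1/25) = 22436/5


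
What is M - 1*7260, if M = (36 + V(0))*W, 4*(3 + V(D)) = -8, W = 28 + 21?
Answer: -5741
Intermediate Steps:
W = 49
V(D) = -5 (V(D) = -3 + (¼)*(-8) = -3 - 2 = -5)
M = 1519 (M = (36 - 5)*49 = 31*49 = 1519)
M - 1*7260 = 1519 - 1*7260 = 1519 - 7260 = -5741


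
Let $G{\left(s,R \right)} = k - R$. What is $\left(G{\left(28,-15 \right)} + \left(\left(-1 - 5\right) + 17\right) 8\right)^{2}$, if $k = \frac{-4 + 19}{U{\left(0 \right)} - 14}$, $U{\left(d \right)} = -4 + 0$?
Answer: $\frac{375769}{36} \approx 10438.0$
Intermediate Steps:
$U{\left(d \right)} = -4$
$k = - \frac{5}{6}$ ($k = \frac{-4 + 19}{-4 - 14} = \frac{15}{-18} = 15 \left(- \frac{1}{18}\right) = - \frac{5}{6} \approx -0.83333$)
$G{\left(s,R \right)} = - \frac{5}{6} - R$
$\left(G{\left(28,-15 \right)} + \left(\left(-1 - 5\right) + 17\right) 8\right)^{2} = \left(\left(- \frac{5}{6} - -15\right) + \left(\left(-1 - 5\right) + 17\right) 8\right)^{2} = \left(\left(- \frac{5}{6} + 15\right) + \left(-6 + 17\right) 8\right)^{2} = \left(\frac{85}{6} + 11 \cdot 8\right)^{2} = \left(\frac{85}{6} + 88\right)^{2} = \left(\frac{613}{6}\right)^{2} = \frac{375769}{36}$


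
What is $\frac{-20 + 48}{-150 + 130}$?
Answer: $- \frac{7}{5} \approx -1.4$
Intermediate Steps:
$\frac{-20 + 48}{-150 + 130} = \frac{28}{-20} = 28 \left(- \frac{1}{20}\right) = - \frac{7}{5}$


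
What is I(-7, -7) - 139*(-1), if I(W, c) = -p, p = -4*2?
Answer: 147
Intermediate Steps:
p = -8
I(W, c) = 8 (I(W, c) = -1*(-8) = 8)
I(-7, -7) - 139*(-1) = 8 - 139*(-1) = 8 + 139 = 147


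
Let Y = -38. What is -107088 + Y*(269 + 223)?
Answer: -125784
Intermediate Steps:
-107088 + Y*(269 + 223) = -107088 - 38*(269 + 223) = -107088 - 38*492 = -107088 - 18696 = -125784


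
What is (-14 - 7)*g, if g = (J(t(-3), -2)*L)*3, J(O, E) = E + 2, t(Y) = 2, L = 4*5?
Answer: 0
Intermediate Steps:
L = 20
J(O, E) = 2 + E
g = 0 (g = ((2 - 2)*20)*3 = (0*20)*3 = 0*3 = 0)
(-14 - 7)*g = (-14 - 7)*0 = -21*0 = 0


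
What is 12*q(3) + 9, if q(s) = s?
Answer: 45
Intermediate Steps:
12*q(3) + 9 = 12*3 + 9 = 36 + 9 = 45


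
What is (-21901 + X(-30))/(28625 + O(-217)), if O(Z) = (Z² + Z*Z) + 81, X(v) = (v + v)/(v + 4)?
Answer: -284683/1597492 ≈ -0.17821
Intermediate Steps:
X(v) = 2*v/(4 + v) (X(v) = (2*v)/(4 + v) = 2*v/(4 + v))
O(Z) = 81 + 2*Z² (O(Z) = (Z² + Z²) + 81 = 2*Z² + 81 = 81 + 2*Z²)
(-21901 + X(-30))/(28625 + O(-217)) = (-21901 + 2*(-30)/(4 - 30))/(28625 + (81 + 2*(-217)²)) = (-21901 + 2*(-30)/(-26))/(28625 + (81 + 2*47089)) = (-21901 + 2*(-30)*(-1/26))/(28625 + (81 + 94178)) = (-21901 + 30/13)/(28625 + 94259) = -284683/13/122884 = -284683/13*1/122884 = -284683/1597492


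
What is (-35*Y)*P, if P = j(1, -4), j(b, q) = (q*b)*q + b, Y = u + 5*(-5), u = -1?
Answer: 15470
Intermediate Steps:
Y = -26 (Y = -1 + 5*(-5) = -1 - 25 = -26)
j(b, q) = b + b*q² (j(b, q) = (b*q)*q + b = b*q² + b = b + b*q²)
P = 17 (P = 1*(1 + (-4)²) = 1*(1 + 16) = 1*17 = 17)
(-35*Y)*P = -35*(-26)*17 = 910*17 = 15470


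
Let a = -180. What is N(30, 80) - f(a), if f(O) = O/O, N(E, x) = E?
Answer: 29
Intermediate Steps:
f(O) = 1
N(30, 80) - f(a) = 30 - 1*1 = 30 - 1 = 29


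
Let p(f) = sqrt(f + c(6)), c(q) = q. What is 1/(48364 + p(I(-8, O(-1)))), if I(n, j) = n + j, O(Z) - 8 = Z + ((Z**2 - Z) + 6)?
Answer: 48364/2339076483 - sqrt(13)/2339076483 ≈ 2.0675e-5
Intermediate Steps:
O(Z) = 14 + Z**2 (O(Z) = 8 + (Z + ((Z**2 - Z) + 6)) = 8 + (Z + (6 + Z**2 - Z)) = 8 + (6 + Z**2) = 14 + Z**2)
I(n, j) = j + n
p(f) = sqrt(6 + f) (p(f) = sqrt(f + 6) = sqrt(6 + f))
1/(48364 + p(I(-8, O(-1)))) = 1/(48364 + sqrt(6 + ((14 + (-1)**2) - 8))) = 1/(48364 + sqrt(6 + ((14 + 1) - 8))) = 1/(48364 + sqrt(6 + (15 - 8))) = 1/(48364 + sqrt(6 + 7)) = 1/(48364 + sqrt(13))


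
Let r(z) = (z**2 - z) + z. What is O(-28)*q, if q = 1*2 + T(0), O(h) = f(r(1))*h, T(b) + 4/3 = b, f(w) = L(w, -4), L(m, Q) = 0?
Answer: 0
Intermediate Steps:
r(z) = z**2
f(w) = 0
T(b) = -4/3 + b
O(h) = 0 (O(h) = 0*h = 0)
q = 2/3 (q = 1*2 + (-4/3 + 0) = 2 - 4/3 = 2/3 ≈ 0.66667)
O(-28)*q = 0*(2/3) = 0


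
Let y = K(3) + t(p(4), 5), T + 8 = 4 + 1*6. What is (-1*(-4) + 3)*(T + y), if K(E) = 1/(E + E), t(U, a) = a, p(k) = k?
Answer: 301/6 ≈ 50.167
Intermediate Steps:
K(E) = 1/(2*E)
T = 2 (T = -8 + (4 + 1*6) = -8 + (4 + 6) = -8 + 10 = 2)
y = 31/6 (y = (½)/3 + 5 = (½)*(⅓) + 5 = ⅙ + 5 = 31/6 ≈ 5.1667)
(-1*(-4) + 3)*(T + y) = (-1*(-4) + 3)*(2 + 31/6) = (4 + 3)*(43/6) = 7*(43/6) = 301/6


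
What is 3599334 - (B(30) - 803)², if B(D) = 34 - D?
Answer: 2960933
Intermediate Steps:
3599334 - (B(30) - 803)² = 3599334 - ((34 - 1*30) - 803)² = 3599334 - ((34 - 30) - 803)² = 3599334 - (4 - 803)² = 3599334 - 1*(-799)² = 3599334 - 1*638401 = 3599334 - 638401 = 2960933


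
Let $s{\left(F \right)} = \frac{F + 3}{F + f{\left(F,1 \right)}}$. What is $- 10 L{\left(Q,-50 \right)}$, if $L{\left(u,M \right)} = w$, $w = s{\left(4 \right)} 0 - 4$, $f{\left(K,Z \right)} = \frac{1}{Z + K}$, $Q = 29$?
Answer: $40$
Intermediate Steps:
$f{\left(K,Z \right)} = \frac{1}{K + Z}$
$s{\left(F \right)} = \frac{3 + F}{F + \frac{1}{1 + F}}$ ($s{\left(F \right)} = \frac{F + 3}{F + \frac{1}{F + 1}} = \frac{3 + F}{F + \frac{1}{1 + F}}$)
$w = -4$ ($w = \frac{\left(1 + 4\right) \left(3 + 4\right)}{1 + 4 \left(1 + 4\right)} 0 - 4 = \frac{1}{1 + 4 \cdot 5} \cdot 5 \cdot 7 \cdot 0 - 4 = \frac{1}{1 + 20} \cdot 5 \cdot 7 \cdot 0 - 4 = \frac{1}{21} \cdot 5 \cdot 7 \cdot 0 - 4 = \frac{5}{3} \cdot 0 - 4 = 0 - 4 = -4$)
$L{\left(u,M \right)} = -4$
$- 10 L{\left(Q,-50 \right)} = \left(-10\right) \left(-4\right) = 40$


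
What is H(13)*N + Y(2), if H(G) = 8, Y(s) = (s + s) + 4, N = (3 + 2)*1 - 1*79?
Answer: -584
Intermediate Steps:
N = -74 (N = 5*1 - 79 = 5 - 79 = -74)
Y(s) = 4 + 2*s (Y(s) = 2*s + 4 = 4 + 2*s)
H(13)*N + Y(2) = 8*(-74) + (4 + 2*2) = -592 + (4 + 4) = -592 + 8 = -584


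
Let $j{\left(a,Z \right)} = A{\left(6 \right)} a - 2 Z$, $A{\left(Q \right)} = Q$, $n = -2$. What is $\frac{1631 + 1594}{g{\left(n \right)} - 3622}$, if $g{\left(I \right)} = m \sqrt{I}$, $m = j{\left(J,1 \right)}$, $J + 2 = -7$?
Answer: $- \frac{1946825}{2187526} + \frac{15050 i \sqrt{2}}{1093763} \approx -0.88997 + 0.019459 i$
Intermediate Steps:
$J = -9$ ($J = -2 - 7 = -9$)
$j{\left(a,Z \right)} = - 2 Z + 6 a$ ($j{\left(a,Z \right)} = 6 a - 2 Z = - 2 Z + 6 a$)
$m = -56$ ($m = \left(-2\right) 1 + 6 \left(-9\right) = -2 - 54 = -56$)
$g{\left(I \right)} = - 56 \sqrt{I}$
$\frac{1631 + 1594}{g{\left(n \right)} - 3622} = \frac{1631 + 1594}{- 56 \sqrt{-2} - 3622} = \frac{3225}{- 56 i \sqrt{2} - 3622} = \frac{3225}{-3622 - 56 i \sqrt{2}}$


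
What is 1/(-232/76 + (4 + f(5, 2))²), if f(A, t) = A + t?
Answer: 19/2241 ≈ 0.0084784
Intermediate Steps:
1/(-232/76 + (4 + f(5, 2))²) = 1/(-232/76 + (4 + (5 + 2))²) = 1/(-232*1/76 + (4 + 7)²) = 1/(-58/19 + 11²) = 1/(-58/19 + 121) = 1/(2241/19) = 19/2241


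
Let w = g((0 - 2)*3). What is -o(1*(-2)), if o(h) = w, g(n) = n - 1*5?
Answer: 11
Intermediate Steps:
g(n) = -5 + n (g(n) = n - 5 = -5 + n)
w = -11 (w = -5 + (0 - 2)*3 = -5 - 2*3 = -5 - 6 = -11)
o(h) = -11
-o(1*(-2)) = -1*(-11) = 11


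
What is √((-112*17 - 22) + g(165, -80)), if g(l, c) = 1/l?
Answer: I*√52435185/165 ≈ 43.886*I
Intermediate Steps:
√((-112*17 - 22) + g(165, -80)) = √((-112*17 - 22) + 1/165) = √((-1904 - 22) + 1/165) = √(-1926 + 1/165) = √(-317789/165) = I*√52435185/165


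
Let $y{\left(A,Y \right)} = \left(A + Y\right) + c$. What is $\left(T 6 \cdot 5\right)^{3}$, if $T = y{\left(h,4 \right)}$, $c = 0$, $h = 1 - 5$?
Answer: $0$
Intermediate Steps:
$h = -4$
$y{\left(A,Y \right)} = A + Y$ ($y{\left(A,Y \right)} = \left(A + Y\right) + 0 = A + Y$)
$T = 0$ ($T = -4 + 4 = 0$)
$\left(T 6 \cdot 5\right)^{3} = \left(0 \cdot 6 \cdot 5\right)^{3} = \left(0 \cdot 5\right)^{3} = 0^{3} = 0$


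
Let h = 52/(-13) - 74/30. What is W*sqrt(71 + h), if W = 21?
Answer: 154*sqrt(30)/5 ≈ 168.70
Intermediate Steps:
h = -97/15 (h = 52*(-1/13) - 74*1/30 = -4 - 37/15 = -97/15 ≈ -6.4667)
W*sqrt(71 + h) = 21*sqrt(71 - 97/15) = 21*sqrt(968/15) = 21*(22*sqrt(30)/15) = 154*sqrt(30)/5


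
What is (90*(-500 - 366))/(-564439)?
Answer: 77940/564439 ≈ 0.13808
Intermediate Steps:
(90*(-500 - 366))/(-564439) = (90*(-866))*(-1/564439) = -77940*(-1/564439) = 77940/564439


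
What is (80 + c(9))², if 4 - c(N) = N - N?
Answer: 7056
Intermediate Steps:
c(N) = 4 (c(N) = 4 - (N - N) = 4 - 1*0 = 4 + 0 = 4)
(80 + c(9))² = (80 + 4)² = 84² = 7056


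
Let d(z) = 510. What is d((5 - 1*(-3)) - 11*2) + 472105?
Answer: 472615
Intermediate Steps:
d((5 - 1*(-3)) - 11*2) + 472105 = 510 + 472105 = 472615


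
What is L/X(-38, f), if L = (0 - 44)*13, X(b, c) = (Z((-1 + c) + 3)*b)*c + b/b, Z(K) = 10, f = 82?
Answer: 572/31159 ≈ 0.018357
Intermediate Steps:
X(b, c) = 1 + 10*b*c (X(b, c) = (10*b)*c + b/b = 10*b*c + 1 = 1 + 10*b*c)
L = -572 (L = -44*13 = -572)
L/X(-38, f) = -572/(1 + 10*(-38)*82) = -572/(1 - 31160) = -572/(-31159) = -572*(-1/31159) = 572/31159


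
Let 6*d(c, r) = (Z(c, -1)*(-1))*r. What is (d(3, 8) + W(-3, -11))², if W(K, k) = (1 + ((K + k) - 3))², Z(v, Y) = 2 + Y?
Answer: 583696/9 ≈ 64855.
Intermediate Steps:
d(c, r) = -r/6 (d(c, r) = (((2 - 1)*(-1))*r)/6 = ((1*(-1))*r)/6 = (-r)/6 = -r/6)
W(K, k) = (-2 + K + k)² (W(K, k) = (1 + (-3 + K + k))² = (-2 + K + k)²)
(d(3, 8) + W(-3, -11))² = (-⅙*8 + (-2 - 3 - 11)²)² = (-4/3 + (-16)²)² = (-4/3 + 256)² = (764/3)² = 583696/9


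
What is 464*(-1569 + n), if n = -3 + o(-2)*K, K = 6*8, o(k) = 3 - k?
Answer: -618048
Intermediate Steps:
K = 48
n = 237 (n = -3 + (3 - 1*(-2))*48 = -3 + (3 + 2)*48 = -3 + 5*48 = -3 + 240 = 237)
464*(-1569 + n) = 464*(-1569 + 237) = 464*(-1332) = -618048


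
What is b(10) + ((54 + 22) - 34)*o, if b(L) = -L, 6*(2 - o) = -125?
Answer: 949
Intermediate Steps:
o = 137/6 (o = 2 - ⅙*(-125) = 2 + 125/6 = 137/6 ≈ 22.833)
b(10) + ((54 + 22) - 34)*o = -1*10 + ((54 + 22) - 34)*(137/6) = -10 + (76 - 34)*(137/6) = -10 + 42*(137/6) = -10 + 959 = 949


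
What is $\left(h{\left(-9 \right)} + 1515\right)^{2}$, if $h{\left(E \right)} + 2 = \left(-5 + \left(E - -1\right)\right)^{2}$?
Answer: $2829124$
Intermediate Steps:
$h{\left(E \right)} = -2 + \left(-4 + E\right)^{2}$ ($h{\left(E \right)} = -2 + \left(-5 + \left(E - -1\right)\right)^{2} = -2 + \left(-5 + \left(E + 1\right)\right)^{2} = -2 + \left(-5 + \left(1 + E\right)\right)^{2} = -2 + \left(-4 + E\right)^{2}$)
$\left(h{\left(-9 \right)} + 1515\right)^{2} = \left(\left(-2 + \left(-4 - 9\right)^{2}\right) + 1515\right)^{2} = \left(\left(-2 + \left(-13\right)^{2}\right) + 1515\right)^{2} = \left(\left(-2 + 169\right) + 1515\right)^{2} = \left(167 + 1515\right)^{2} = 1682^{2} = 2829124$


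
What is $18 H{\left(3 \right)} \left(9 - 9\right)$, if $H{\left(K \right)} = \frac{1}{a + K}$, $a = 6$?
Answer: $0$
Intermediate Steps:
$H{\left(K \right)} = \frac{1}{6 + K}$
$18 H{\left(3 \right)} \left(9 - 9\right) = \frac{18}{6 + 3} \left(9 - 9\right) = \frac{18}{9} \cdot 0 = 18 \cdot \frac{1}{9} \cdot 0 = 2 \cdot 0 = 0$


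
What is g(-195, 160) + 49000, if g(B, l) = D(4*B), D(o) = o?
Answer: 48220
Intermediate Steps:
g(B, l) = 4*B
g(-195, 160) + 49000 = 4*(-195) + 49000 = -780 + 49000 = 48220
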